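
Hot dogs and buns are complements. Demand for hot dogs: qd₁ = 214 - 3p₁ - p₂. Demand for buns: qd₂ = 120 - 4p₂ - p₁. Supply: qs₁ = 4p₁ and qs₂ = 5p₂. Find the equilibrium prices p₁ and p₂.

p₁ = 903/31, p₂ = 313/31

Market 1: 214 - 3p₁ - p₂ = 4p₁ → 7p₁ + p₂ = 214.
Market 2: 9p₂ + p₁ = 120.
Eliminating p₂: 9×(1) − 1×(2) gives 62p₁ = 1806, so p₁ = 903/31.
Back-substitute into (2): p₂ = (120 − 1×903/31) / 9 = 313/31.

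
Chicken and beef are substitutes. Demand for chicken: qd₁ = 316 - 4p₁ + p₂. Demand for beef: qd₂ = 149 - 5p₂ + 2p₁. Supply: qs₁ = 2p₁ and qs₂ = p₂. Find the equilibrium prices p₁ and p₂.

Market 1: 316 - 4p₁ + p₂ = 2p₁ → 6p₁ - p₂ = 316.
Market 2: 6p₂ - 2p₁ = 149.
Eliminating p₂: 6×(1) + 1×(2) gives 34p₁ = 2045, so p₁ = 2045/34.
Back-substitute into (2): p₂ = (149 + 2×2045/34) / 6 = 763/17.

p₁ = 2045/34, p₂ = 763/17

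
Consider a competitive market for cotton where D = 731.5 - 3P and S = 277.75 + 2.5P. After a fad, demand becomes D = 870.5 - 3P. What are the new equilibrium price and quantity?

P' = 2371/22, Q' = 6019/11

Original equilibrium: P* = 82.5, Q* = 484.
New equilibrium: 870.5 - 3P = 277.75 + 2.5P, so 592.75 = 5.5P and P' = 2371/22; Q' = 870.5 − 3(2371/22) = 6019/11.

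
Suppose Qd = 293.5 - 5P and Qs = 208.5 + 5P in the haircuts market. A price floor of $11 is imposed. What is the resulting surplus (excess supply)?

Surplus = 25

Equilibrium price would be P* = 8.5, so the floor at 11 binds.
At P = 11: Qd = 238.5, Qs = 263.5.
Surplus = 263.5 − 238.5 = 25.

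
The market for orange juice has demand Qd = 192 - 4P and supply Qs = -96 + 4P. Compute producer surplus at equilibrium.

Producer surplus = 288

Equilibrium: 192 - 4P = -96 + 4P gives P* = 36, Q* = 48.
Supply starts at P = 24 (where Qs = 0).
PS = ½(36 − 24)(48) = 288.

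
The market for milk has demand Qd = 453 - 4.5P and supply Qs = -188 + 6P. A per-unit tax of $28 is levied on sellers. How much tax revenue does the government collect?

Pre-tax equilibrium: P* = 1282/21, Q* = 1248/7.
Tax on sellers shifts supply to Qs = -188 + 6(P − 28) = -356 + 6P.
453 - 4.5P = -356 + 6P gives buyer price Pb = 1618/21; sellers receive Ps = 1618/21 − 28 = 1030/21.
New quantity: Q = 453 − 4.5(1618/21) = 744/7.
Revenue = 28 × 744/7 = 2976.

Tax revenue = 2976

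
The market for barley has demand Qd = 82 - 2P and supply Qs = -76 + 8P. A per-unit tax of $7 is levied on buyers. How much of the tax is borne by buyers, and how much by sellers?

Pre-tax equilibrium: P* = 15.8, Q* = 50.4.
Tax on buyers shifts demand to Qd = 82 − 2(P + 7) = 68 - 2P.
68 - 2P = -76 + 8P gives seller price Ps = 14.4; buyers pay Pb = 14.4 + 7 = 21.4.
New quantity: Q = 82 − 2(21.4) = 39.2.
Buyer burden = 21.4 − 15.8 = 5.6; seller burden = 15.8 − 14.4 = 1.4.

Buyers bear $5.6, sellers bear $1.4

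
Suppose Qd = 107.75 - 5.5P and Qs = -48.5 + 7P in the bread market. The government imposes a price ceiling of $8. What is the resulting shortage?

Equilibrium price would be P* = 12.5, so the ceiling at 8 binds.
At P = 8: Qd = 107.75 − 5.5(8) = 63.75, Qs = -48.5 + 7(8) = 7.5.
Shortage = 63.75 − 7.5 = 56.25.

Shortage = 56.25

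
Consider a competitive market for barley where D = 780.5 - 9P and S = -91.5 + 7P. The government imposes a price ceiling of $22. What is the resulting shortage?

Shortage = 520

Equilibrium price would be P* = 54.5, so the ceiling at 22 binds.
At P = 22: D = 780.5 − 9(22) = 582.5, S = -91.5 + 7(22) = 62.5.
Shortage = 582.5 − 62.5 = 520.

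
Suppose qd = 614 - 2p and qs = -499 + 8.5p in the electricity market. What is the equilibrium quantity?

Set qd = qs: 614 - 2p = -499 + 8.5p.
1113 = 10.5p, so p* = 106.
q* = 614 − 2(106) = 402.

q* = 402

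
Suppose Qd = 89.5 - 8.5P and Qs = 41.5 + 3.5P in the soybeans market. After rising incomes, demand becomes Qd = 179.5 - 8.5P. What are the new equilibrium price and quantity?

Original equilibrium: P* = 4, Q* = 55.5.
New equilibrium: 179.5 - 8.5P = 41.5 + 3.5P, so 138 = 12P and P' = 11.5; Q' = 179.5 − 8.5(11.5) = 81.75.

P' = 11.5, Q' = 81.75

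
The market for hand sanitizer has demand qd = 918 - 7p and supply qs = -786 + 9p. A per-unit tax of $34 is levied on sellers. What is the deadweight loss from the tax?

Deadweight loss = 2275.875

Pre-tax equilibrium: p* = 106.5, q* = 172.5.
Tax on sellers shifts supply to qs = -786 + 9(p − 34) = -1092 + 9p.
918 - 7p = -1092 + 9p gives buyer price pb = 125.625; sellers receive ps = 125.625 − 34 = 91.625.
New quantity: q = 918 − 7(125.625) = 38.625.
DWL = ½ × 34 × (172.5 − 38.625) = 2275.875.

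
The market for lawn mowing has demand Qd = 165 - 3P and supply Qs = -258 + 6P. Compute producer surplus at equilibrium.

Producer surplus = 48

Equilibrium: 165 - 3P = -258 + 6P gives P* = 47, Q* = 24.
Supply starts at P = 43 (where Qs = 0).
PS = ½(47 − 43)(24) = 48.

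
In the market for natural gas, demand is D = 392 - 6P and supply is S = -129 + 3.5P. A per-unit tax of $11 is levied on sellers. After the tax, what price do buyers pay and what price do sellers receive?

Buyers pay 1119/19, sellers receive 910/19

Pre-tax equilibrium: P* = 1042/19, Q* = 1196/19.
Tax on sellers shifts supply to S = -129 + 3.5(P − 11) = -167.5 + 3.5P.
392 - 6P = -167.5 + 3.5P gives buyer price Pb = 1119/19; sellers receive Ps = 1119/19 − 11 = 910/19.
New quantity: Q = 392 − 6(1119/19) = 734/19.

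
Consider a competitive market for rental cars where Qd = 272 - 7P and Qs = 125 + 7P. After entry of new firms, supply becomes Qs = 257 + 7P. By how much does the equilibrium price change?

Original equilibrium: P* = 10.5, Q* = 198.5.
New equilibrium: 272 - 7P = 257 + 7P, so 15 = 14P and P' = 15/14; Q' = 272 − 7(15/14) = 264.5.
Change in price: 15/14 − 10.5 = -66/7.

ΔP = -66/7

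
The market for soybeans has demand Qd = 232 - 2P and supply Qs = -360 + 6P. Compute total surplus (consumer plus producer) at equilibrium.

Total surplus = 2352

Equilibrium: 232 - 2P = -360 + 6P gives P* = 74, Q* = 84.
Demand choke price: P = 116; supply starts at P = 60.
CS = ½(116 − 74)(84) = 1764; PS = ½(74 − 60)(84) = 588.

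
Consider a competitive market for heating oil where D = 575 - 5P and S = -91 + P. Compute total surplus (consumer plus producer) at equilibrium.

Total surplus = 240

Equilibrium: 575 - 5P = -91 + P gives P* = 111, Q* = 20.
Demand choke price: P = 115; supply starts at P = 91.
CS = ½(115 − 111)(20) = 40; PS = ½(111 − 91)(20) = 200.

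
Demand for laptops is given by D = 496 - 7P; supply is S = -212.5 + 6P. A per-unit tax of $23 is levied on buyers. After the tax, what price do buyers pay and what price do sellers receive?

Buyers pay 1693/26, sellers receive 1095/26

Pre-tax equilibrium: P* = 54.5, Q* = 114.5.
Tax on buyers shifts demand to D = 496 − 7(P + 23) = 335 - 7P.
335 - 7P = -212.5 + 6P gives seller price Ps = 1095/26; buyers pay Pb = 1095/26 + 23 = 1693/26.
New quantity: Q = 496 − 7(1693/26) = 1045/26.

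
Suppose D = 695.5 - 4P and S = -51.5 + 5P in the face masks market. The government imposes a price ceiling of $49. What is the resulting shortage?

Equilibrium price would be P* = 83, so the ceiling at 49 binds.
At P = 49: D = 695.5 − 4(49) = 499.5, S = -51.5 + 5(49) = 193.5.
Shortage = 499.5 − 193.5 = 306.

Shortage = 306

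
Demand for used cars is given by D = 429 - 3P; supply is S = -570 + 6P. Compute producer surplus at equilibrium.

Producer surplus = 768

Equilibrium: 429 - 3P = -570 + 6P gives P* = 111, Q* = 96.
Supply starts at P = 95 (where S = 0).
PS = ½(111 − 95)(96) = 768.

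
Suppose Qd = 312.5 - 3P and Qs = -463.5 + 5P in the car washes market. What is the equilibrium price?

P* = 97

Set Qd = Qs: 312.5 - 3P = -463.5 + 5P.
776 = 8P, so P* = 97.
Q* = 312.5 − 3(97) = 21.5.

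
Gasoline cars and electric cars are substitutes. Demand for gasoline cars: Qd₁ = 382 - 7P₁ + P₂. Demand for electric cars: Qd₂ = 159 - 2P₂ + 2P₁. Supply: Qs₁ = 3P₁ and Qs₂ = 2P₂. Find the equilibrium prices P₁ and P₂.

Market 1: 382 - 7P₁ + P₂ = 3P₁ → 10P₁ - P₂ = 382.
Market 2: 4P₂ - 2P₁ = 159.
Eliminating P₂: 4×(1) + 1×(2) gives 38P₁ = 1687, so P₁ = 1687/38.
Back-substitute into (2): P₂ = (159 + 2×1687/38) / 4 = 1177/19.

P₁ = 1687/38, P₂ = 1177/19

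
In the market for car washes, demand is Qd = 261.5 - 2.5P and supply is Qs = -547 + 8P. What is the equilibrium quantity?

Q* = 69

Set Qd = Qs: 261.5 - 2.5P = -547 + 8P.
808.5 = 10.5P, so P* = 77.
Q* = 261.5 − 2.5(77) = 69.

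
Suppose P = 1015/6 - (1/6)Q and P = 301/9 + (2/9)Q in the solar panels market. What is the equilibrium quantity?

Set the two price expressions equal: 1015/6 - (1/6)Q = 301/9 + (2/9)Q.
2443/18 = (7/18)Q, so Q* = 349.
P* = 1015/6 − (1/6)(349) = 111.

Q* = 349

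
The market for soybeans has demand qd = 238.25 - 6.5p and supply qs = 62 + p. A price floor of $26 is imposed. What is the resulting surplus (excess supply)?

Equilibrium price would be p* = 23.5, so the floor at 26 binds.
At p = 26: qd = 69.25, qs = 88.
Surplus = 88 − 69.25 = 18.75.

Surplus = 18.75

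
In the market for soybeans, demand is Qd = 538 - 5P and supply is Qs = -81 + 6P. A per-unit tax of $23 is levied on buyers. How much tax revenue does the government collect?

Tax revenue = 49059/11

Pre-tax equilibrium: P* = 619/11, Q* = 2823/11.
Tax on buyers shifts demand to Qd = 538 − 5(P + 23) = 423 - 5P.
423 - 5P = -81 + 6P gives seller price Ps = 504/11; buyers pay Pb = 504/11 + 23 = 757/11.
New quantity: Q = 538 − 5(757/11) = 2133/11.
Revenue = 23 × 2133/11 = 49059/11.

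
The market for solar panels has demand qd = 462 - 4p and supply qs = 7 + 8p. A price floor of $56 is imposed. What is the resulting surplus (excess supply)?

Surplus = 217

Equilibrium price would be p* = 455/12, so the floor at 56 binds.
At p = 56: qd = 238, qs = 455.
Surplus = 455 − 238 = 217.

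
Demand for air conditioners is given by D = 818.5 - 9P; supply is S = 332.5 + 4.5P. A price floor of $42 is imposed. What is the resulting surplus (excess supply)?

Surplus = 81

Equilibrium price would be P* = 36, so the floor at 42 binds.
At P = 42: D = 440.5, S = 521.5.
Surplus = 521.5 − 440.5 = 81.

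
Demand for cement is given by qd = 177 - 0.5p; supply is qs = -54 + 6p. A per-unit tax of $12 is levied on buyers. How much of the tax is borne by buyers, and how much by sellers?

Buyers bear 144/13, sellers bear 12/13

Pre-tax equilibrium: p* = 462/13, q* = 2070/13.
Tax on buyers shifts demand to qd = 177 − 0.5(p + 12) = 171 - 0.5p.
171 - 0.5p = -54 + 6p gives seller price ps = 450/13; buyers pay pb = 450/13 + 12 = 606/13.
New quantity: q = 177 − 0.5(606/13) = 1998/13.
Buyer burden = 606/13 − 462/13 = 144/13; seller burden = 462/13 − 450/13 = 12/13.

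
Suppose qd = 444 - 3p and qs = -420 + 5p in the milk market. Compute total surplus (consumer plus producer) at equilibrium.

Total surplus = 3840

Equilibrium: 444 - 3p = -420 + 5p gives p* = 108, q* = 120.
Demand choke price: p = 148; supply starts at p = 84.
CS = ½(148 − 108)(120) = 2400; PS = ½(108 − 84)(120) = 1440.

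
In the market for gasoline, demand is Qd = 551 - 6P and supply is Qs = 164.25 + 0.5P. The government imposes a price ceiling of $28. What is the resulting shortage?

Shortage = 204.75

Equilibrium price would be P* = 59.5, so the ceiling at 28 binds.
At P = 28: Qd = 551 − 6(28) = 383, Qs = 164.25 + 0.5(28) = 178.25.
Shortage = 383 − 178.25 = 204.75.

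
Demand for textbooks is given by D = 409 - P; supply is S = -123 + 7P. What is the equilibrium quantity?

Set D = S: 409 - P = -123 + 7P.
532 = 8P, so P* = 66.5.
Q* = 409 − 1(66.5) = 342.5.

Q* = 342.5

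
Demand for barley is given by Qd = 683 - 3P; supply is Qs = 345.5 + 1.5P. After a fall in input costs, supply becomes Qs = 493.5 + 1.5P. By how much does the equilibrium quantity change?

Original equilibrium: P* = 75, Q* = 458.
New equilibrium: 683 - 3P = 493.5 + 1.5P, so 189.5 = 4.5P and P' = 379/9; Q' = 683 − 3(379/9) = 1670/3.
Change in quantity: 1670/3 − 458 = 296/3.

ΔQ = 296/3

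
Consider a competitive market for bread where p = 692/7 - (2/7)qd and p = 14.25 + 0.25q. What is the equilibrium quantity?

Set the two price expressions equal: 692/7 - (2/7)q = 14.25 + 0.25q.
2369/28 = (15/28)q, so q* = 2369/15.
p* = 692/7 − (2/7)(2369/15) = 806/15.

q* = 2369/15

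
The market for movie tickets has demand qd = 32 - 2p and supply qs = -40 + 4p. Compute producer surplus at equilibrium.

Equilibrium: 32 - 2p = -40 + 4p gives p* = 12, q* = 8.
Supply starts at p = 10 (where qs = 0).
PS = ½(12 − 10)(8) = 8.

Producer surplus = 8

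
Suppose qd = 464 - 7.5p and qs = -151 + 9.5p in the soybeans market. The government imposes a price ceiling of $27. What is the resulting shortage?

Shortage = 156

Equilibrium price would be p* = 615/17, so the ceiling at 27 binds.
At p = 27: qd = 464 − 7.5(27) = 261.5, qs = -151 + 9.5(27) = 105.5.
Shortage = 261.5 − 105.5 = 156.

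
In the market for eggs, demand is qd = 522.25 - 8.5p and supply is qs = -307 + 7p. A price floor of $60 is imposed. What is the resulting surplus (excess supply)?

Surplus = 100.75

Equilibrium price would be p* = 53.5, so the floor at 60 binds.
At p = 60: qd = 12.25, qs = 113.
Surplus = 113 − 12.25 = 100.75.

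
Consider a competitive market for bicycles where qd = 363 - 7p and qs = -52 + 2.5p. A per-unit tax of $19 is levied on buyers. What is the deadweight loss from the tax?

Pre-tax equilibrium: p* = 830/19, q* = 1087/19.
Tax on buyers shifts demand to qd = 363 − 7(p + 19) = 230 - 7p.
230 - 7p = -52 + 2.5p gives seller price ps = 564/19; buyers pay pb = 564/19 + 19 = 925/19.
New quantity: q = 363 − 7(925/19) = 422/19.
DWL = ½ × 19 × (1087/19 − 422/19) = 332.5.

Deadweight loss = 332.5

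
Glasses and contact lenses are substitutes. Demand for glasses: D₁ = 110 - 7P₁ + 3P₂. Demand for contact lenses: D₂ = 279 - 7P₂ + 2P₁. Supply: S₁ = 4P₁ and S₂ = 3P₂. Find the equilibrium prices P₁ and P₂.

P₁ = 18.625, P₂ = 31.625

Market 1: 110 - 7P₁ + 3P₂ = 4P₁ → 11P₁ - 3P₂ = 110.
Market 2: 10P₂ - 2P₁ = 279.
Eliminating P₂: 10×(1) + 3×(2) gives 104P₁ = 1937, so P₁ = 18.625.
Back-substitute into (2): P₂ = (279 + 2×18.625) / 10 = 31.625.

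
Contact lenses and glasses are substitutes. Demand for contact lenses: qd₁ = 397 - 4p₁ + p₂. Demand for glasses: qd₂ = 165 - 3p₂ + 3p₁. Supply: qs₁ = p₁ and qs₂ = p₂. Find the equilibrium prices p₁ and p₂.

p₁ = 1753/17, p₂ = 2016/17

Market 1: 397 - 4p₁ + p₂ = p₁ → 5p₁ - p₂ = 397.
Market 2: 4p₂ - 3p₁ = 165.
Eliminating p₂: 4×(1) + 1×(2) gives 17p₁ = 1753, so p₁ = 1753/17.
Back-substitute into (2): p₂ = (165 + 3×1753/17) / 4 = 2016/17.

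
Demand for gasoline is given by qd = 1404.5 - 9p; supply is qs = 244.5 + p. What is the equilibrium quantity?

Set qd = qs: 1404.5 - 9p = 244.5 + p.
1160 = 10p, so p* = 116.
q* = 1404.5 − 9(116) = 360.5.

q* = 360.5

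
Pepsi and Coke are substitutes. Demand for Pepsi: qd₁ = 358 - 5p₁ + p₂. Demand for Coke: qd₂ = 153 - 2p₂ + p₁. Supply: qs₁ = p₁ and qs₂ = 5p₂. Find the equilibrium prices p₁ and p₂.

p₁ = 2659/41, p₂ = 1276/41

Market 1: 358 - 5p₁ + p₂ = p₁ → 6p₁ - p₂ = 358.
Market 2: 7p₂ - p₁ = 153.
Eliminating p₂: 7×(1) + 1×(2) gives 41p₁ = 2659, so p₁ = 2659/41.
Back-substitute into (2): p₂ = (153 + 1×2659/41) / 7 = 1276/41.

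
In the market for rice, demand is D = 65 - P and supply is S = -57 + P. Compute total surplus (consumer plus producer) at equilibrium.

Equilibrium: 65 - P = -57 + P gives P* = 61, Q* = 4.
Demand choke price: P = 65; supply starts at P = 57.
CS = ½(65 − 61)(4) = 8; PS = ½(61 − 57)(4) = 8.

Total surplus = 16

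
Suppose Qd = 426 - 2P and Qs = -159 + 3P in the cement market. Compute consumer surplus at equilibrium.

Consumer surplus = 9216

Equilibrium: 426 - 2P = -159 + 3P gives P* = 117, Q* = 192.
Demand choke price (Qd = 0): P = 213.
CS = ½(213 − 117)(192) = 9216.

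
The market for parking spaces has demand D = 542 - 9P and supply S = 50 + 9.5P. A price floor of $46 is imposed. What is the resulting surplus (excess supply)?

Surplus = 359

Equilibrium price would be P* = 984/37, so the floor at 46 binds.
At P = 46: D = 128, S = 487.
Surplus = 487 − 128 = 359.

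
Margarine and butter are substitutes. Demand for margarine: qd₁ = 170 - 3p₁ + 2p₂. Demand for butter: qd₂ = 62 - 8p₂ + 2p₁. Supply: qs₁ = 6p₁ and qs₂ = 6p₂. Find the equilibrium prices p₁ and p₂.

Market 1: 170 - 3p₁ + 2p₂ = 6p₁ → 9p₁ - 2p₂ = 170.
Market 2: 14p₂ - 2p₁ = 62.
Eliminating p₂: 14×(1) + 2×(2) gives 122p₁ = 2504, so p₁ = 1252/61.
Back-substitute into (2): p₂ = (62 + 2×1252/61) / 14 = 449/61.

p₁ = 1252/61, p₂ = 449/61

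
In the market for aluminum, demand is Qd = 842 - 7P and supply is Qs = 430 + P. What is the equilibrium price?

P* = 51.5

Set Qd = Qs: 842 - 7P = 430 + P.
412 = 8P, so P* = 51.5.
Q* = 842 − 7(51.5) = 481.5.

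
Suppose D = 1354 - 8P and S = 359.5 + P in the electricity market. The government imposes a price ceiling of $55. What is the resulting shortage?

Equilibrium price would be P* = 110.5, so the ceiling at 55 binds.
At P = 55: D = 1354 − 8(55) = 914, S = 359.5 + 1(55) = 414.5.
Shortage = 914 − 414.5 = 499.5.

Shortage = 499.5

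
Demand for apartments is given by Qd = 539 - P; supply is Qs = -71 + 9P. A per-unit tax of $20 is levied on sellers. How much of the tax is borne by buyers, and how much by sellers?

Pre-tax equilibrium: P* = 61, Q* = 478.
Tax on sellers shifts supply to Qs = -71 + 9(P − 20) = -251 + 9P.
539 - P = -251 + 9P gives buyer price Pb = 79; sellers receive Ps = 79 − 20 = 59.
New quantity: Q = 539 − 1(79) = 460.
Buyer burden = 79 − 61 = 18; seller burden = 61 − 59 = 2.

Buyers bear $18, sellers bear $2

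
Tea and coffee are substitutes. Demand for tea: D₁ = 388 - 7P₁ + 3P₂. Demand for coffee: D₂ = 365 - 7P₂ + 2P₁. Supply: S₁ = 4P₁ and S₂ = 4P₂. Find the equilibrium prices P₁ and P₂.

Market 1: 388 - 7P₁ + 3P₂ = 4P₁ → 11P₁ - 3P₂ = 388.
Market 2: 11P₂ - 2P₁ = 365.
Eliminating P₂: 11×(1) + 3×(2) gives 115P₁ = 5363, so P₁ = 5363/115.
Back-substitute into (2): P₂ = (365 + 2×5363/115) / 11 = 4791/115.

P₁ = 5363/115, P₂ = 4791/115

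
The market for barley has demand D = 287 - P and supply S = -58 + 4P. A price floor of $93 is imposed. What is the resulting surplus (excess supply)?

Surplus = 120

Equilibrium price would be P* = 69, so the floor at 93 binds.
At P = 93: D = 194, S = 314.
Surplus = 314 − 194 = 120.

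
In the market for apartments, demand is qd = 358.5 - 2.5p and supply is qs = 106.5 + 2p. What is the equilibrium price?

Set qd = qs: 358.5 - 2.5p = 106.5 + 2p.
252 = 4.5p, so p* = 56.
q* = 358.5 − 2.5(56) = 218.5.

p* = 56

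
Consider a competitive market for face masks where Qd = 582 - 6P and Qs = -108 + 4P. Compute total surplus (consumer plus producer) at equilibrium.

Equilibrium: 582 - 6P = -108 + 4P gives P* = 69, Q* = 168.
Demand choke price: P = 97; supply starts at P = 27.
CS = ½(97 − 69)(168) = 2352; PS = ½(69 − 27)(168) = 3528.

Total surplus = 5880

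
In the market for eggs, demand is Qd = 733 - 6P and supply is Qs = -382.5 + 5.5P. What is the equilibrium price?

Set Qd = Qs: 733 - 6P = -382.5 + 5.5P.
1115.5 = 11.5P, so P* = 97.
Q* = 733 − 6(97) = 151.

P* = 97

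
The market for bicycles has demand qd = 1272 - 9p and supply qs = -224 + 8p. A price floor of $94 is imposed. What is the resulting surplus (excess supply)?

Surplus = 102

Equilibrium price would be p* = 88, so the floor at 94 binds.
At p = 94: qd = 426, qs = 528.
Surplus = 528 − 426 = 102.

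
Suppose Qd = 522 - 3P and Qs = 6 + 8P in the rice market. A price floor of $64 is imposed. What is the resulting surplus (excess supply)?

Equilibrium price would be P* = 516/11, so the floor at 64 binds.
At P = 64: Qd = 330, Qs = 518.
Surplus = 518 − 330 = 188.

Surplus = 188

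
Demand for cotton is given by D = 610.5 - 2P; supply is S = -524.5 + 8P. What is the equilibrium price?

Set D = S: 610.5 - 2P = -524.5 + 8P.
1135 = 10P, so P* = 113.5.
Q* = 610.5 − 2(113.5) = 383.5.

P* = 113.5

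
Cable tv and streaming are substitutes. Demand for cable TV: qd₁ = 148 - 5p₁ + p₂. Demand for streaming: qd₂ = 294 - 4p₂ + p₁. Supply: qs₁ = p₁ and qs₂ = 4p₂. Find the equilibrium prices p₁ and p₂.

Market 1: 148 - 5p₁ + p₂ = p₁ → 6p₁ - p₂ = 148.
Market 2: 8p₂ - p₁ = 294.
Eliminating p₂: 8×(1) + 1×(2) gives 47p₁ = 1478, so p₁ = 1478/47.
Back-substitute into (2): p₂ = (294 + 1×1478/47) / 8 = 1912/47.

p₁ = 1478/47, p₂ = 1912/47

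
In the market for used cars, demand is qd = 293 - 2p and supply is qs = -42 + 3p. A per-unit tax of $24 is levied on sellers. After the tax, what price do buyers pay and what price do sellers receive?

Pre-tax equilibrium: p* = 67, q* = 159.
Tax on sellers shifts supply to qs = -42 + 3(p − 24) = -114 + 3p.
293 - 2p = -114 + 3p gives buyer price pb = 81.4; sellers receive ps = 81.4 − 24 = 57.4.
New quantity: q = 293 − 2(81.4) = 130.2.

Buyers pay $81.4, sellers receive $57.4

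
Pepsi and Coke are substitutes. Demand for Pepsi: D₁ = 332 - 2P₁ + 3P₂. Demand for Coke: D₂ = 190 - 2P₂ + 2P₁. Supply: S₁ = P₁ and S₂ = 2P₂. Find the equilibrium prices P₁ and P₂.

Market 1: 332 - 2P₁ + 3P₂ = P₁ → 3P₁ - 3P₂ = 332.
Market 2: 4P₂ - 2P₁ = 190.
Eliminating P₂: 4×(1) + 3×(2) gives 6P₁ = 1898, so P₁ = 949/3.
Back-substitute into (2): P₂ = (190 + 2×949/3) / 4 = 617/3.

P₁ = 949/3, P₂ = 617/3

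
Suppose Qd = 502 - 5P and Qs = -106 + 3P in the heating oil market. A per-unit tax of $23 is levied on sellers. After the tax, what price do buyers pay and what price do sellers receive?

Buyers pay $84.625, sellers receive $61.625

Pre-tax equilibrium: P* = 76, Q* = 122.
Tax on sellers shifts supply to Qs = -106 + 3(P − 23) = -175 + 3P.
502 - 5P = -175 + 3P gives buyer price Pb = 84.625; sellers receive Ps = 84.625 − 23 = 61.625.
New quantity: Q = 502 − 5(84.625) = 78.875.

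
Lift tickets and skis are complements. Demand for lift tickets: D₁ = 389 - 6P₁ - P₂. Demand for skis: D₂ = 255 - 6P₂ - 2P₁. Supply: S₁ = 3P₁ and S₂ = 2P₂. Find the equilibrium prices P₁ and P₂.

Market 1: 389 - 6P₁ - P₂ = 3P₁ → 9P₁ + P₂ = 389.
Market 2: 8P₂ + 2P₁ = 255.
Eliminating P₂: 8×(1) − 1×(2) gives 70P₁ = 2857, so P₁ = 2857/70.
Back-substitute into (2): P₂ = (255 − 2×2857/70) / 8 = 1517/70.

P₁ = 2857/70, P₂ = 1517/70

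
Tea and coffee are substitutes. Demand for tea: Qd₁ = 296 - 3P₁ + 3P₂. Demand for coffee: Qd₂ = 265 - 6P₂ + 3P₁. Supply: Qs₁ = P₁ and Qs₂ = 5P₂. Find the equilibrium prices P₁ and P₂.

Market 1: 296 - 3P₁ + 3P₂ = P₁ → 4P₁ - 3P₂ = 296.
Market 2: 11P₂ - 3P₁ = 265.
Eliminating P₂: 11×(1) + 3×(2) gives 35P₁ = 4051, so P₁ = 4051/35.
Back-substitute into (2): P₂ = (265 + 3×4051/35) / 11 = 1948/35.

P₁ = 4051/35, P₂ = 1948/35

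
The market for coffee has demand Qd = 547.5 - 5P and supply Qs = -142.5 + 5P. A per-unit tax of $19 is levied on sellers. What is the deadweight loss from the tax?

Pre-tax equilibrium: P* = 69, Q* = 202.5.
Tax on sellers shifts supply to Qs = -142.5 + 5(P − 19) = -237.5 + 5P.
547.5 - 5P = -237.5 + 5P gives buyer price Pb = 78.5; sellers receive Ps = 78.5 − 19 = 59.5.
New quantity: Q = 547.5 − 5(78.5) = 155.
DWL = ½ × 19 × (202.5 − 155) = 451.25.

Deadweight loss = 451.25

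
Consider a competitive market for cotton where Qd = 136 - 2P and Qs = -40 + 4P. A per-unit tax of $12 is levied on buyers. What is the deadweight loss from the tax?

Deadweight loss = 96

Pre-tax equilibrium: P* = 88/3, Q* = 232/3.
Tax on buyers shifts demand to Qd = 136 − 2(P + 12) = 112 - 2P.
112 - 2P = -40 + 4P gives seller price Ps = 76/3; buyers pay Pb = 76/3 + 12 = 112/3.
New quantity: Q = 136 − 2(112/3) = 184/3.
DWL = ½ × 12 × (232/3 − 184/3) = 96.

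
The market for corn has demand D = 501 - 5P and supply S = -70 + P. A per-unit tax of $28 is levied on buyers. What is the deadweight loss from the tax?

Pre-tax equilibrium: P* = 571/6, Q* = 151/6.
Tax on buyers shifts demand to D = 501 − 5(P + 28) = 361 - 5P.
361 - 5P = -70 + P gives seller price Ps = 431/6; buyers pay Pb = 431/6 + 28 = 599/6.
New quantity: Q = 501 − 5(599/6) = 11/6.
DWL = ½ × 28 × (151/6 − 11/6) = 980/3.

Deadweight loss = 980/3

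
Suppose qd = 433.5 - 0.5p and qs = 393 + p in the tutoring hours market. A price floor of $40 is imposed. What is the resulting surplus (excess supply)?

Surplus = 19.5

Equilibrium price would be p* = 27, so the floor at 40 binds.
At p = 40: qd = 413.5, qs = 433.
Surplus = 433 − 413.5 = 19.5.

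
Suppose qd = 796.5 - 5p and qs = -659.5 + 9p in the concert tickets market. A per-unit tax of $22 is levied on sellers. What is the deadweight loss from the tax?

Deadweight loss = 5445/7

Pre-tax equilibrium: p* = 104, q* = 276.5.
Tax on sellers shifts supply to qs = -659.5 + 9(p − 22) = -857.5 + 9p.
796.5 - 5p = -857.5 + 9p gives buyer price pb = 827/7; sellers receive ps = 827/7 − 22 = 673/7.
New quantity: q = 796.5 − 5(827/7) = 2881/14.
DWL = ½ × 22 × (276.5 − 2881/14) = 5445/7.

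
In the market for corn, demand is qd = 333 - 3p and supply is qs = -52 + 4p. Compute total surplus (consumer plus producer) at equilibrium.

Equilibrium: 333 - 3p = -52 + 4p gives p* = 55, q* = 168.
Demand choke price: p = 111; supply starts at p = 13.
CS = ½(111 − 55)(168) = 4704; PS = ½(55 − 13)(168) = 3528.

Total surplus = 8232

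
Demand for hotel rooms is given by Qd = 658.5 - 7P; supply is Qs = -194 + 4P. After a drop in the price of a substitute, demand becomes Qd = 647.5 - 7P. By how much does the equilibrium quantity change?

Original equilibrium: P* = 77.5, Q* = 116.
New equilibrium: 647.5 - 7P = -194 + 4P, so 841.5 = 11P and P' = 76.5; Q' = 647.5 − 7(76.5) = 112.
Change in quantity: 112 − 116 = -4.

ΔQ = -4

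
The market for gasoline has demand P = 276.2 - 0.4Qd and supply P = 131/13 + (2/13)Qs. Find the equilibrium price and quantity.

Set the two price expressions equal: 276.2 - 0.4Q = 131/13 + (2/13)Q.
17298/65 = (36/65)Q, so Q* = 480.5.
P* = 276.2 − (0.4)(480.5) = 84.

P* = 84, Q* = 480.5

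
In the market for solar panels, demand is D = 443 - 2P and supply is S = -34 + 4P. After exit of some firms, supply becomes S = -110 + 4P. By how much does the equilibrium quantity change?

ΔQ = -76/3

Original equilibrium: P* = 79.5, Q* = 284.
New equilibrium: 443 - 2P = -110 + 4P, so 553 = 6P and P' = 553/6; Q' = 443 − 2(553/6) = 776/3.
Change in quantity: 776/3 − 284 = -76/3.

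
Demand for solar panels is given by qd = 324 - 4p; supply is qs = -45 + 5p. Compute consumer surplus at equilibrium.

Equilibrium: 324 - 4p = -45 + 5p gives p* = 41, q* = 160.
Demand choke price (qd = 0): p = 81.
CS = ½(81 − 41)(160) = 3200.

Consumer surplus = 3200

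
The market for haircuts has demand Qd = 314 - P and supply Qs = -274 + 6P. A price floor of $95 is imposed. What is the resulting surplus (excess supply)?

Surplus = 77

Equilibrium price would be P* = 84, so the floor at 95 binds.
At P = 95: Qd = 219, Qs = 296.
Surplus = 296 − 219 = 77.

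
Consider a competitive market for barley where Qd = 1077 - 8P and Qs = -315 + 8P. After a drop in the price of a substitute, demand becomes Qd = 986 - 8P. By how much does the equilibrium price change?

Original equilibrium: P* = 87, Q* = 381.
New equilibrium: 986 - 8P = -315 + 8P, so 1301 = 16P and P' = 81.3125; Q' = 986 − 8(81.3125) = 335.5.
Change in price: 81.3125 − 87 = -5.6875.

ΔP = -5.6875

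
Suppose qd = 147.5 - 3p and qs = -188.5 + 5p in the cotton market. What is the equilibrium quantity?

q* = 21.5

Set qd = qs: 147.5 - 3p = -188.5 + 5p.
336 = 8p, so p* = 42.
q* = 147.5 − 3(42) = 21.5.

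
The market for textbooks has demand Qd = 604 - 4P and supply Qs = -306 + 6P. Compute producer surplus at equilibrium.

Equilibrium: 604 - 4P = -306 + 6P gives P* = 91, Q* = 240.
Supply starts at P = 51 (where Qs = 0).
PS = ½(91 − 51)(240) = 4800.

Producer surplus = 4800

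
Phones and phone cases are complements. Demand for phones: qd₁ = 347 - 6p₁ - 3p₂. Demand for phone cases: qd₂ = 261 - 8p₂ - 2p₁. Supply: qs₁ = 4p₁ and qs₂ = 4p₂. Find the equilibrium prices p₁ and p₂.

p₁ = 1127/38, p₂ = 958/57

Market 1: 347 - 6p₁ - 3p₂ = 4p₁ → 10p₁ + 3p₂ = 347.
Market 2: 12p₂ + 2p₁ = 261.
Eliminating p₂: 12×(1) − 3×(2) gives 114p₁ = 3381, so p₁ = 1127/38.
Back-substitute into (2): p₂ = (261 − 2×1127/38) / 12 = 958/57.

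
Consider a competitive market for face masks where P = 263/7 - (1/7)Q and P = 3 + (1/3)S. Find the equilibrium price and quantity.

Set the two price expressions equal: 263/7 - (1/7)Q = 3 + (1/3)Q.
242/7 = (10/21)Q, so Q* = 72.6.
P* = 263/7 − (1/7)(72.6) = 27.2.

P* = 27.2, Q* = 72.6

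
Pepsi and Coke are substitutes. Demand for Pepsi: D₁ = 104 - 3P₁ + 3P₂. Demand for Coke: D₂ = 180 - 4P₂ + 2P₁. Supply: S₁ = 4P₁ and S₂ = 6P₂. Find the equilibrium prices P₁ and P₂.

Market 1: 104 - 3P₁ + 3P₂ = 4P₁ → 7P₁ - 3P₂ = 104.
Market 2: 10P₂ - 2P₁ = 180.
Eliminating P₂: 10×(1) + 3×(2) gives 64P₁ = 1580, so P₁ = 24.6875.
Back-substitute into (2): P₂ = (180 + 2×24.6875) / 10 = 22.9375.

P₁ = 24.6875, P₂ = 22.9375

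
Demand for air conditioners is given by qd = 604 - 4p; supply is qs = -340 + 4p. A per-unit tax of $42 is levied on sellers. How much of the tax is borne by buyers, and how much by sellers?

Buyers bear $21, sellers bear $21

Pre-tax equilibrium: p* = 118, q* = 132.
Tax on sellers shifts supply to qs = -340 + 4(p − 42) = -508 + 4p.
604 - 4p = -508 + 4p gives buyer price pb = 139; sellers receive ps = 139 − 42 = 97.
New quantity: q = 604 − 4(139) = 48.
Buyer burden = 139 − 118 = 21; seller burden = 118 − 97 = 21.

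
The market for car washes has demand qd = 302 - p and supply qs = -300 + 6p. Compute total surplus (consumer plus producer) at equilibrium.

Total surplus = 27216

Equilibrium: 302 - p = -300 + 6p gives p* = 86, q* = 216.
Demand choke price: p = 302; supply starts at p = 50.
CS = ½(302 − 86)(216) = 23328; PS = ½(86 − 50)(216) = 3888.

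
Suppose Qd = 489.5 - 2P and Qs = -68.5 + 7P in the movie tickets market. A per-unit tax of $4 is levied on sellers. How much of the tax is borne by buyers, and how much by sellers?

Buyers bear 28/9, sellers bear 8/9

Pre-tax equilibrium: P* = 62, Q* = 365.5.
Tax on sellers shifts supply to Qs = -68.5 + 7(P − 4) = -96.5 + 7P.
489.5 - 2P = -96.5 + 7P gives buyer price Pb = 586/9; sellers receive Ps = 586/9 − 4 = 550/9.
New quantity: Q = 489.5 − 2(586/9) = 6467/18.
Buyer burden = 586/9 − 62 = 28/9; seller burden = 62 − 550/9 = 8/9.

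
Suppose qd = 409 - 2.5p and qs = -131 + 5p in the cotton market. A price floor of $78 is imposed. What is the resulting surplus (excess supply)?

Equilibrium price would be p* = 72, so the floor at 78 binds.
At p = 78: qd = 214, qs = 259.
Surplus = 259 − 214 = 45.

Surplus = 45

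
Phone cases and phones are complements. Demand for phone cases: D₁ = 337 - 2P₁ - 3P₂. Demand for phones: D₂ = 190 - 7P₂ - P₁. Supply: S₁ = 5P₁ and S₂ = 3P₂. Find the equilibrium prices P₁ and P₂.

P₁ = 2800/67, P₂ = 993/67

Market 1: 337 - 2P₁ - 3P₂ = 5P₁ → 7P₁ + 3P₂ = 337.
Market 2: 10P₂ + P₁ = 190.
Eliminating P₂: 10×(1) − 3×(2) gives 67P₁ = 2800, so P₁ = 2800/67.
Back-substitute into (2): P₂ = (190 − 1×2800/67) / 10 = 993/67.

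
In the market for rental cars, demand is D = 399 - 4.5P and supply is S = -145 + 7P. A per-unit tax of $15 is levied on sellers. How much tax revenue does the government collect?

Pre-tax equilibrium: P* = 1088/23, Q* = 4281/23.
Tax on sellers shifts supply to S = -145 + 7(P − 15) = -250 + 7P.
399 - 4.5P = -250 + 7P gives buyer price Pb = 1298/23; sellers receive Ps = 1298/23 − 15 = 953/23.
New quantity: Q = 399 − 4.5(1298/23) = 3336/23.
Revenue = 15 × 3336/23 = 50040/23.

Tax revenue = 50040/23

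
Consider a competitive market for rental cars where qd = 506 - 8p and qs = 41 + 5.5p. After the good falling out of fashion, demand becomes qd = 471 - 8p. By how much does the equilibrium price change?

Original equilibrium: p* = 310/9, q* = 2074/9.
New equilibrium: 471 - 8p = 41 + 5.5p, so 430 = 13.5p and p' = 860/27; q' = 471 − 8(860/27) = 5837/27.
Change in price: 860/27 − 310/9 = -70/27.

Δp = -70/27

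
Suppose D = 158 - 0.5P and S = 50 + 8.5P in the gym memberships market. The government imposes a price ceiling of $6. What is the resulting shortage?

Shortage = 54

Equilibrium price would be P* = 12, so the ceiling at 6 binds.
At P = 6: D = 158 − 0.5(6) = 155, S = 50 + 8.5(6) = 101.
Shortage = 155 − 101 = 54.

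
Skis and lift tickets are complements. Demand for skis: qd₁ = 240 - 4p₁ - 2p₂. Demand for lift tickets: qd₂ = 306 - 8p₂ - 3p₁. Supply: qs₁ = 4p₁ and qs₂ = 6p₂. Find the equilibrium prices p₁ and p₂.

p₁ = 1374/53, p₂ = 864/53

Market 1: 240 - 4p₁ - 2p₂ = 4p₁ → 8p₁ + 2p₂ = 240.
Market 2: 14p₂ + 3p₁ = 306.
Eliminating p₂: 14×(1) − 2×(2) gives 106p₁ = 2748, so p₁ = 1374/53.
Back-substitute into (2): p₂ = (306 − 3×1374/53) / 14 = 864/53.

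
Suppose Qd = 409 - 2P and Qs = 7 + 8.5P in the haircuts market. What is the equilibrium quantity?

Q* = 2327/7

Set Qd = Qs: 409 - 2P = 7 + 8.5P.
402 = 10.5P, so P* = 268/7.
Q* = 409 − 2(268/7) = 2327/7.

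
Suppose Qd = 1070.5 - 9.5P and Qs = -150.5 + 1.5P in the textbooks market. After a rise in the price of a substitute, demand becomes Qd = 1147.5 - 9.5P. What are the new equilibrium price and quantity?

P' = 118, Q' = 26.5

Original equilibrium: P* = 111, Q* = 16.
New equilibrium: 1147.5 - 9.5P = -150.5 + 1.5P, so 1298 = 11P and P' = 118; Q' = 1147.5 − 9.5(118) = 26.5.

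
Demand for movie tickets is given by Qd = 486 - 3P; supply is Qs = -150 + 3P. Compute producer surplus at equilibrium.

Producer surplus = 4704

Equilibrium: 486 - 3P = -150 + 3P gives P* = 106, Q* = 168.
Supply starts at P = 50 (where Qs = 0).
PS = ½(106 − 50)(168) = 4704.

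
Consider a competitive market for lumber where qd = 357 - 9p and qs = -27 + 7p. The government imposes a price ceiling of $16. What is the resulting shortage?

Equilibrium price would be p* = 24, so the ceiling at 16 binds.
At p = 16: qd = 357 − 9(16) = 213, qs = -27 + 7(16) = 85.
Shortage = 213 − 85 = 128.

Shortage = 128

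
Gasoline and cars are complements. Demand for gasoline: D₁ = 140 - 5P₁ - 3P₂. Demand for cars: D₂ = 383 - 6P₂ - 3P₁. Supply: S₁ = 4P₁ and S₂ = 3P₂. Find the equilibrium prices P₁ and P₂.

Market 1: 140 - 5P₁ - 3P₂ = 4P₁ → 9P₁ + 3P₂ = 140.
Market 2: 9P₂ + 3P₁ = 383.
Eliminating P₂: 9×(1) − 3×(2) gives 72P₁ = 111, so P₁ = 37/24.
Back-substitute into (2): P₂ = (383 − 3×37/24) / 9 = 1009/24.

P₁ = 37/24, P₂ = 1009/24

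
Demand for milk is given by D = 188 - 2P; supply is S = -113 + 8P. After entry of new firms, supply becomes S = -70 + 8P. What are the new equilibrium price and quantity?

Original equilibrium: P* = 30.1, Q* = 127.8.
New equilibrium: 188 - 2P = -70 + 8P, so 258 = 10P and P' = 25.8; Q' = 188 − 2(25.8) = 136.4.

P' = 25.8, Q' = 136.4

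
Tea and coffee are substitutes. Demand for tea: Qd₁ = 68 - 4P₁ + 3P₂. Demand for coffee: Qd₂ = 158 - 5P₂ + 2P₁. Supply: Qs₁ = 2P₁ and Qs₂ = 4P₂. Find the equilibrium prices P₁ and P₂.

Market 1: 68 - 4P₁ + 3P₂ = 2P₁ → 6P₁ - 3P₂ = 68.
Market 2: 9P₂ - 2P₁ = 158.
Eliminating P₂: 9×(1) + 3×(2) gives 48P₁ = 1086, so P₁ = 22.625.
Back-substitute into (2): P₂ = (158 + 2×22.625) / 9 = 271/12.

P₁ = 22.625, P₂ = 271/12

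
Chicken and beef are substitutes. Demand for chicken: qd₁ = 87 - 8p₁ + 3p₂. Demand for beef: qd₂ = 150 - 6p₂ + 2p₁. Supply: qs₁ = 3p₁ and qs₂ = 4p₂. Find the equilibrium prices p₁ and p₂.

Market 1: 87 - 8p₁ + 3p₂ = 3p₁ → 11p₁ - 3p₂ = 87.
Market 2: 10p₂ - 2p₁ = 150.
Eliminating p₂: 10×(1) + 3×(2) gives 104p₁ = 1320, so p₁ = 165/13.
Back-substitute into (2): p₂ = (150 + 2×165/13) / 10 = 228/13.

p₁ = 165/13, p₂ = 228/13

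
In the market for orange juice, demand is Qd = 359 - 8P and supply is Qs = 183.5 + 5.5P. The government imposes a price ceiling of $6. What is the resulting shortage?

Equilibrium price would be P* = 13, so the ceiling at 6 binds.
At P = 6: Qd = 359 − 8(6) = 311, Qs = 183.5 + 5.5(6) = 216.5.
Shortage = 311 − 216.5 = 94.5.

Shortage = 94.5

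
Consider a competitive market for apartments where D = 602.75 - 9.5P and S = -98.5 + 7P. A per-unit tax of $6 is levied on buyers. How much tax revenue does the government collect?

Pre-tax equilibrium: P* = 42.5, Q* = 199.
Tax on buyers shifts demand to D = 602.75 − 9.5(P + 6) = 545.75 - 9.5P.
545.75 - 9.5P = -98.5 + 7P gives seller price Ps = 859/22; buyers pay Pb = 859/22 + 6 = 991/22.
New quantity: Q = 602.75 − 9.5(991/22) = 1923/11.
Revenue = 6 × 1923/11 = 11538/11.

Tax revenue = 11538/11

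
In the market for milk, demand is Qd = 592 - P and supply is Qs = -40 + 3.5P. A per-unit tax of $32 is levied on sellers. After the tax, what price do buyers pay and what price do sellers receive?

Pre-tax equilibrium: P* = 1264/9, Q* = 4064/9.
Tax on sellers shifts supply to Qs = -40 + 3.5(P − 32) = -152 + 3.5P.
592 - P = -152 + 3.5P gives buyer price Pb = 496/3; sellers receive Ps = 496/3 − 32 = 400/3.
New quantity: Q = 592 − 1(496/3) = 1280/3.

Buyers pay 496/3, sellers receive 400/3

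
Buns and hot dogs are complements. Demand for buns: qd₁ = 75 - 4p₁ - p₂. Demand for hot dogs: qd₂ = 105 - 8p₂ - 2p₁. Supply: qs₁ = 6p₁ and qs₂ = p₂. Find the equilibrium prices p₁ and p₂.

Market 1: 75 - 4p₁ - p₂ = 6p₁ → 10p₁ + p₂ = 75.
Market 2: 9p₂ + 2p₁ = 105.
Eliminating p₂: 9×(1) − 1×(2) gives 88p₁ = 570, so p₁ = 285/44.
Back-substitute into (2): p₂ = (105 − 2×285/44) / 9 = 225/22.

p₁ = 285/44, p₂ = 225/22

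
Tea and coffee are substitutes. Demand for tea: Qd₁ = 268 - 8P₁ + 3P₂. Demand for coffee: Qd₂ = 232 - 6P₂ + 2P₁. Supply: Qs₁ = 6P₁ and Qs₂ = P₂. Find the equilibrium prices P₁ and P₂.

Market 1: 268 - 8P₁ + 3P₂ = 6P₁ → 14P₁ - 3P₂ = 268.
Market 2: 7P₂ - 2P₁ = 232.
Eliminating P₂: 7×(1) + 3×(2) gives 92P₁ = 2572, so P₁ = 643/23.
Back-substitute into (2): P₂ = (232 + 2×643/23) / 7 = 946/23.

P₁ = 643/23, P₂ = 946/23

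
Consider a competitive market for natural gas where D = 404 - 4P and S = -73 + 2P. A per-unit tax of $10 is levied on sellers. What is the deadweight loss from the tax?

Pre-tax equilibrium: P* = 79.5, Q* = 86.
Tax on sellers shifts supply to S = -73 + 2(P − 10) = -93 + 2P.
404 - 4P = -93 + 2P gives buyer price Pb = 497/6; sellers receive Ps = 497/6 − 10 = 437/6.
New quantity: Q = 404 − 4(497/6) = 218/3.
DWL = ½ × 10 × (86 − 218/3) = 200/3.

Deadweight loss = 200/3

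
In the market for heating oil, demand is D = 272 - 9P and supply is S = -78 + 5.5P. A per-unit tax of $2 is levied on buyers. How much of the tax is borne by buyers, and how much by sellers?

Pre-tax equilibrium: P* = 700/29, Q* = 1588/29.
Tax on buyers shifts demand to D = 272 − 9(P + 2) = 254 - 9P.
254 - 9P = -78 + 5.5P gives seller price Ps = 664/29; buyers pay Pb = 664/29 + 2 = 722/29.
New quantity: Q = 272 − 9(722/29) = 1390/29.
Buyer burden = 722/29 − 700/29 = 22/29; seller burden = 700/29 − 664/29 = 36/29.

Buyers bear 22/29, sellers bear 36/29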